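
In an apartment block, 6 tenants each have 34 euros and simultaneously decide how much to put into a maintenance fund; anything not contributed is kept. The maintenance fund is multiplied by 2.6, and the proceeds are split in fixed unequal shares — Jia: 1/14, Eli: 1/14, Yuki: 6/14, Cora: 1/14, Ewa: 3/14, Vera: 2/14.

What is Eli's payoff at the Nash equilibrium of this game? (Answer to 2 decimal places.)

A player with share s gets back 2.6·s per unit contributed, so full contribution is dominant for anyone with s > 1/2.6 = 0.3846 and zero contribution is dominant for anyone below.
The only share above 0.3846 is Yuki's 6/14, contributing 34; the remaining 5 contribute 0. Total contributed: 34.
Eli keeps 34 and receives 2.6 × 34 × 1/14 = 6.31 from the maintenance fund, for a payoff of 40.31.

40.31 euros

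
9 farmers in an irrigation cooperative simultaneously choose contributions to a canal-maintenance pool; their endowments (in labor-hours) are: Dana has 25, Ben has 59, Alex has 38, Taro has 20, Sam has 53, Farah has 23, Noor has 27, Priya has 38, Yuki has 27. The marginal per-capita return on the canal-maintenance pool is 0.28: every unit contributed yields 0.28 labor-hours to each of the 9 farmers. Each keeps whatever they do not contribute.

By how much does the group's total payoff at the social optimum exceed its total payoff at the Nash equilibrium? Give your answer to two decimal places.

471.20 labor-hours

The private return per contributed unit is 0.28 < 1 for everyone, so the Nash equilibrium is zero contribution and the group total is Σ E_j = 25 + 59 + 38 + 20 + 53 + 23 + 27 + 38 + 27 = 310.
Each contributed unit returns 2.520 to the group, so the social optimum is full contribution by everyone: group total = 2.520 × 310 = 781.20.
Efficiency loss = (2.520 − 1) × 310 = 471.20.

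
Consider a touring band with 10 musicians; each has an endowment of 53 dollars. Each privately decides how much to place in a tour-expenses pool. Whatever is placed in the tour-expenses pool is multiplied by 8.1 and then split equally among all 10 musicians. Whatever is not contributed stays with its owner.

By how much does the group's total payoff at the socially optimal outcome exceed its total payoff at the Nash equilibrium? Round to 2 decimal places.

3763.00 dollars

Each contributed unit returns 8.1/10 = 0.8100 to its contributor — below 1 — so contributing 0 is dominant for every player. At the Nash equilibrium everyone keeps their 53, and the group total is 10 × 53 = 530.
Each contributed unit returns 8.100 to the group as a whole (0.8100 to each of 10 players), which exceeds 1, so the social optimum is full contribution: group total = 8.100 × 530 = 4293.00.
Efficiency loss = 4293.00 − 530 = 3763.00.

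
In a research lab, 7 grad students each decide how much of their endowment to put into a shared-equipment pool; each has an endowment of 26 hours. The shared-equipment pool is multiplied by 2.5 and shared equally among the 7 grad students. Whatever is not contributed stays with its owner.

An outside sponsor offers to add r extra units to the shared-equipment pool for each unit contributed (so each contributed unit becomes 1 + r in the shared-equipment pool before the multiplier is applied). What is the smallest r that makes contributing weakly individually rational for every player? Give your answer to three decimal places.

With matching at rate r, one contributed unit becomes (1 + r) in the shared-equipment pool and returns 2.5 × (1 + r) / 7 to the contributor.
Setting this equal to 1: 1 + r = 7/2.5 = 2.8000.
So the minimum matching rate is r = 2.8000 − 1 = 1.800.

1.800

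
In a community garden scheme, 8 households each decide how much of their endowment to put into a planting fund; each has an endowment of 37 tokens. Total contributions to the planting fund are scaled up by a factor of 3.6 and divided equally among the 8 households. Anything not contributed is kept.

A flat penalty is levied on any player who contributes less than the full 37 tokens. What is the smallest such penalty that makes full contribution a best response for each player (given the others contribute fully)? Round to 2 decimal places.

Given the others contribute fully, the best deviation is to contribute 0 (any partial contribution still incurs the fine and gives up units whose private return 0.4500 is below 1).
Deviating from 37 to 0 saves 37 tokens but forfeits the deviator's share of the drop in the planting fund: 3.6/8 × 37 = 16.65.
So the deviation gain is 37 − 16.65 = 20.35, and the fine must be at least 20.35 tokens to wipe it out.

20.35 tokens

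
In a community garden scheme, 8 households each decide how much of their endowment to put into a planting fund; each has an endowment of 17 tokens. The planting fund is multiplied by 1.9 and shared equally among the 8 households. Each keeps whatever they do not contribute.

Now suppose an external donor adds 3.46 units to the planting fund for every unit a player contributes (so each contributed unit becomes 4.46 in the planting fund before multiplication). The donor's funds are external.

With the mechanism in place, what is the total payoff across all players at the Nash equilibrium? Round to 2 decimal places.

1152.46 tokens

Under the mechanism each unit contributed yields 1.9 × 4.46 / 8 = 1.0593 back to its contributor per unit of net cost, which exceeds 1, making full contribution the dominant choice for everyone.
At the Nash equilibrium everyone contributes 17. Group total payoff = 1.9 × 4.46 × 136 = 1152.46.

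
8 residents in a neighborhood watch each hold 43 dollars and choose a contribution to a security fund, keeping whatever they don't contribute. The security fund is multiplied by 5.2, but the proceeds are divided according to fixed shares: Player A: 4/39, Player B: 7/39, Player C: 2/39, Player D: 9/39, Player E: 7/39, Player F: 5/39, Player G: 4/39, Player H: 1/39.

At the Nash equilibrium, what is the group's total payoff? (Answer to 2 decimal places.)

524.60 dollars

Each unit j contributes comes back to j as 5.2 × (j's share), so j prefers to contribute only if that share exceeds 1/5.2 = 0.1923; otherwise keeping the unit dominates.
Only Player D (9/39) clears that bar, contributing 43; the remaining 7 contribute 0. Total contributed: 43.
The security fund pays out 5.2 × 43 = 223.60 in total (split across the unequal shares, but the aggregate is all that matters for the group sum).
The 7 free-riders keep 43 each, adding 301. Group total = 301 + 223.60 = 524.60.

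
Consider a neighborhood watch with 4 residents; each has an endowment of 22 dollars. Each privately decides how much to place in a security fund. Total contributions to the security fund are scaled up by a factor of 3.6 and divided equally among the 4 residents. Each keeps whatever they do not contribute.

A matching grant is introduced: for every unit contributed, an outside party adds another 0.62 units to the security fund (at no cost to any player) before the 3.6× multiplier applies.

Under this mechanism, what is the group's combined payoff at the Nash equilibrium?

With the mechanism, a contributed unit returns 3.6 × 1.62 / 4 = 1.4580 per unit of net cost to the contributor — now above 1 — so contributing fully is weakly dominant for every player.
So the Nash equilibrium is full contribution by all 4; the group earns 3.6 × 1.62 × 88 = 513.22.

513.22 dollars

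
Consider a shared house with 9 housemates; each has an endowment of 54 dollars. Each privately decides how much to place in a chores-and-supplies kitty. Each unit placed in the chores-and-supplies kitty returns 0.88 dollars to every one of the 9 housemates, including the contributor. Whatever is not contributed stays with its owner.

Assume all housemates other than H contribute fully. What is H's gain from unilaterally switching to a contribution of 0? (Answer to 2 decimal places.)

6.48 dollars

Switching from a contribution of 54 to 0 lets H keep an extra 54 dollars, but lowers the chores-and-supplies kitty by 54, which costs H their own share of that drop: 0.88 × 54 = 47.52.
Net gain = 54 − 47.52 = 6.48. The private return per contributed unit (0.88) is below 1, so free-riding is indeed the best response regardless of what the others do.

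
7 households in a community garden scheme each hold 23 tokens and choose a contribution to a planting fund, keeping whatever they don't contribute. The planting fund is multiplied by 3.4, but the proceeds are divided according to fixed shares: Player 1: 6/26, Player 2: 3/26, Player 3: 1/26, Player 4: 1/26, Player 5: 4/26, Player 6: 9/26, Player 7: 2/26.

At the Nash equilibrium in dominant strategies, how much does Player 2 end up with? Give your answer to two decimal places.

32.02 tokens

For player j, contributing a unit is worthwhile iff 3.4 × (j's share) ≥ 1, i.e. iff j's share is at least 0.2941.
The only share above 0.2941 is Player 6's 9/26, contributing 23; the remaining 6 contribute 0. Total contributed: 23.
Player 2 keeps 23 and receives 3.4 × 23 × 3/26 = 9.02 from the planting fund, for a payoff of 32.02.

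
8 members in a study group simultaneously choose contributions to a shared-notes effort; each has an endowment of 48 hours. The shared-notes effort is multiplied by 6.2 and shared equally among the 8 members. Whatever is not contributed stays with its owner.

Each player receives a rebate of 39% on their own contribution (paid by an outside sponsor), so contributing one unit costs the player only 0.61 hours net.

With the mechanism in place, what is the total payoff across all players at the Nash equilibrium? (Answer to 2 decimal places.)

2530.56 hours

With the mechanism, a contributed unit returns (6.2/8) / 0.61 = 1.2705 per unit of net cost to the contributor — now above 1 — so contributing fully is weakly dominant for every player.
So the Nash equilibrium is full contribution by all 8; the group earns 8 × (48 × 0.39 + 6.2 × 48) = 2530.56.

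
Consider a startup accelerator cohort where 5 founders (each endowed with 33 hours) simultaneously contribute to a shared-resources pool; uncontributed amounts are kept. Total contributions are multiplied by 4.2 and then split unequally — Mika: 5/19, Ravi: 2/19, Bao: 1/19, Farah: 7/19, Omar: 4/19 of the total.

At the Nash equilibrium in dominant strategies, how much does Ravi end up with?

Player j's private return per contributed unit is 4.2 × (j's share). Contributing is weakly dominant for j when that share is at least 1/4.2 = 0.2381, and contributing 0 is dominant otherwise.
Mika and Farah are above the threshold, contributing 33 each; the remaining 3 contribute 0. Total contributed: 66.
Ravi keeps 33 and receives 4.2 × 66 × 2/19 = 29.18 from the shared-resources pool, for a payoff of 62.18.

62.18 hours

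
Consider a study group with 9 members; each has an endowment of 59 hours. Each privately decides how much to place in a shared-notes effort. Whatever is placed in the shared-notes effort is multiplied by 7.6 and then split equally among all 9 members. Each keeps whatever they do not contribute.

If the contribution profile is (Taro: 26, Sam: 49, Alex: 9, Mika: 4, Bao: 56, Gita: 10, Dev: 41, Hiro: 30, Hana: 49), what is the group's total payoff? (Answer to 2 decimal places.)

Total contributed: 26 + 49 + 9 + 4 + 56 + 10 + 41 + 30 + 49 = 274; total kept: 9 × 59 − 274 = 257.
The shared-notes effort pays out 7.6 × 274 = 2082.40 in aggregate.
Group total = 257 + 2082.40 = 2339.40.

2339.40 hours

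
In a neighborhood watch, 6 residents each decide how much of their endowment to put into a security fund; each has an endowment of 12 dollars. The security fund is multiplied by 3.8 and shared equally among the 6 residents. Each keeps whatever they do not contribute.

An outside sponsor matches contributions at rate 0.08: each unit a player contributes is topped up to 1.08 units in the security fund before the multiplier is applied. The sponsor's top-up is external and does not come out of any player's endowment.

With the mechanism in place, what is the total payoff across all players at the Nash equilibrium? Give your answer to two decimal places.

72.00 dollars

With the mechanism, a contributed unit returns 3.8 × 1.08 / 6 = 0.6840 per unit of net cost — still below 1 — so contributing 0 remains dominant for every player.
At the Nash equilibrium no one contributes; group total payoff = 6 × 12 = 72.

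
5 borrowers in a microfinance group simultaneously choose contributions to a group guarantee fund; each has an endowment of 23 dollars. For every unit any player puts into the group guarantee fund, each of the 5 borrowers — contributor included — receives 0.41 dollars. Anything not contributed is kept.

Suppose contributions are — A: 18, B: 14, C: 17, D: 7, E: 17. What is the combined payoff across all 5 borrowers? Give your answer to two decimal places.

Total contributed: 18 + 14 + 17 + 7 + 17 = 73; total kept: 5 × 23 − 73 = 42.
The group guarantee fund pays out 0.41 × 5 × 73 = 149.65 in aggregate.
Group total = 42 + 149.65 = 191.65.

191.65 dollars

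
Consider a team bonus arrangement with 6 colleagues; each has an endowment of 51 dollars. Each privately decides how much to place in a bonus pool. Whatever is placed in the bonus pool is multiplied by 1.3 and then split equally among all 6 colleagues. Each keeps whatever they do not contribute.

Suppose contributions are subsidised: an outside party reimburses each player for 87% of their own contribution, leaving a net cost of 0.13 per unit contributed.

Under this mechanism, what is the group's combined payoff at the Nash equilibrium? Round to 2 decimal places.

The effective private return per unit is now (1.3/6) / 0.13 = 1.6667 > 1, so every player's dominant strategy flips to full contribution.
At the Nash equilibrium everyone contributes 51. Group total payoff = 6 × (51 × 0.87 + 1.3 × 51) = 664.02.

664.02 dollars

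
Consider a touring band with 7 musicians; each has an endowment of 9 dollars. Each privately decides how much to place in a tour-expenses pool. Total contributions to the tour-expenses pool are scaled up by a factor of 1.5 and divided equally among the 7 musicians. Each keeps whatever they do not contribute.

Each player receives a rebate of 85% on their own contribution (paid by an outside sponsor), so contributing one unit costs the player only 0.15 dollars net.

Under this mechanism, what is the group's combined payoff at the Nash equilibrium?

148.05 dollars

The effective private return per unit is now (1.5/7) / 0.15 = 1.4286 > 1, so every player's dominant strategy flips to full contribution.
At the Nash equilibrium everyone contributes 9. Group total payoff = 7 × (9 × 0.85 + 1.5 × 9) = 148.05.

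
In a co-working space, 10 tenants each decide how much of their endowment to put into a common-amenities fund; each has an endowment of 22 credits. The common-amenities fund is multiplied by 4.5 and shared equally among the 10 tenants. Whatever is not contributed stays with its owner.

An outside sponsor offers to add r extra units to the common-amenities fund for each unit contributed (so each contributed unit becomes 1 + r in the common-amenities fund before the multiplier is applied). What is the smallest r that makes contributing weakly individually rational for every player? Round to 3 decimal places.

1.222

With matching at rate r, one contributed unit becomes (1 + r) in the common-amenities fund and returns 4.5 × (1 + r) / 10 to the contributor.
Setting this equal to 1: 1 + r = 10/4.5 = 2.2222.
So the minimum matching rate is r = 2.2222 − 1 = 1.222.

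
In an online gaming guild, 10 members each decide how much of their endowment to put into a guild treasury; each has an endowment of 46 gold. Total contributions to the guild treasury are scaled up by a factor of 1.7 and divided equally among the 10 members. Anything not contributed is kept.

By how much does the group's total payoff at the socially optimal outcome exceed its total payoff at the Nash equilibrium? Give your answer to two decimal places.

322.00 gold

Each contributed unit returns 1.7/10 = 0.1700 to its contributor — below 1 — so contributing 0 is dominant for every player. At the Nash equilibrium everyone keeps their 46, and the group total is 10 × 46 = 460.
Each contributed unit returns 1.700 to the group as a whole (0.1700 to each of 10 players), which exceeds 1, so the social optimum is full contribution: group total = 1.700 × 460 = 782.00.
Efficiency loss = 782.00 − 460 = 322.00.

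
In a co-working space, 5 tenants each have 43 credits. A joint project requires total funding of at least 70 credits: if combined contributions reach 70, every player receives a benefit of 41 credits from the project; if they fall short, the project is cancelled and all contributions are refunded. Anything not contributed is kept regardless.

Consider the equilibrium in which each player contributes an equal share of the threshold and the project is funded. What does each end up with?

70 credits

Equal share of the threshold: 70/5 = 14.
At this profile no one gains by cutting their contribution: any cut drops the total below 70, the project is cancelled, contributions are refunded, and the deviator ends with 43, which is less than 43 − 14 + 41 = 70. Contributing more than 14 just wastes the excess. So contributing exactly 14 is a best response.
Each player's payoff: 43 − 14 + 41 = 70.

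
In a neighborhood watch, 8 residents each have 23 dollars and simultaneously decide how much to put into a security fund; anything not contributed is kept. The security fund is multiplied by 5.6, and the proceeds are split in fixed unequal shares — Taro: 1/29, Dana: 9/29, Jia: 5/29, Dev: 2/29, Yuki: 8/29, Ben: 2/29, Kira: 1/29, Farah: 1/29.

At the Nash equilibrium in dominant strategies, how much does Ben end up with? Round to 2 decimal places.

40.77 dollars

For player j, contributing a unit is worthwhile iff 5.6 × (j's share) ≥ 1, i.e. iff j's share is at least 0.1786.
Dana and Yuki are above the threshold, contributing 23 each; the remaining 6 contribute 0. Total contributed: 46.
Ben keeps 23 and receives 5.6 × 46 × 2/29 = 17.77 from the security fund, for a payoff of 40.77.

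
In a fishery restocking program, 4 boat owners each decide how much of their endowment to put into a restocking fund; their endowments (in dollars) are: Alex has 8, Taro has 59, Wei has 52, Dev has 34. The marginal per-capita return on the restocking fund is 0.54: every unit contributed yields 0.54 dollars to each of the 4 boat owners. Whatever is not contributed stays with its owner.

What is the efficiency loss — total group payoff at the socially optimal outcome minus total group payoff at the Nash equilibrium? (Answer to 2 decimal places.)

177.48 dollars

The private return per contributed unit is 0.54 < 1 for everyone, so the Nash equilibrium is zero contribution and the group total is Σ E_j = 8 + 59 + 52 + 34 = 153.
Each contributed unit returns 2.160 to the group, so the social optimum is full contribution by everyone: group total = 2.160 × 153 = 330.48.
Efficiency loss = (2.160 − 1) × 153 = 177.48.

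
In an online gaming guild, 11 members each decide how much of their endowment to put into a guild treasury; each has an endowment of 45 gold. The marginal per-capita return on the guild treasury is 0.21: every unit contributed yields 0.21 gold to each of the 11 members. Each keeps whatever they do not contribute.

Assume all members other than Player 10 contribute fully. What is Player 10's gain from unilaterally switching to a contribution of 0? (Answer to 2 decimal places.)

35.55 gold

Switching from a contribution of 45 to 0 lets Player 10 keep an extra 45 gold, but lowers the guild treasury by 45, which costs Player 10 their own share of that drop: 0.21 × 45 = 9.45.
Net gain = 45 − 9.45 = 35.55. The private return per contributed unit (0.21) is below 1, so free-riding is indeed the best response regardless of what the others do.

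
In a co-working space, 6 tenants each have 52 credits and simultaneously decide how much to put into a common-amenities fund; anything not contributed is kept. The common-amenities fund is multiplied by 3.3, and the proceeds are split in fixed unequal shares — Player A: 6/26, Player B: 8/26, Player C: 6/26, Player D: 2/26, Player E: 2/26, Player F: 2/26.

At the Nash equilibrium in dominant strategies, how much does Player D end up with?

65.20 credits

For player j, contributing a unit is worthwhile iff 3.3 × (j's share) ≥ 1, i.e. iff j's share is at least 0.3030.
Only Player B (8/26) clears that bar, contributing 52; the remaining 5 contribute 0. Total contributed: 52.
Player D keeps 52 and receives 3.3 × 52 × 2/26 = 13.20 from the common-amenities fund, for a payoff of 65.20.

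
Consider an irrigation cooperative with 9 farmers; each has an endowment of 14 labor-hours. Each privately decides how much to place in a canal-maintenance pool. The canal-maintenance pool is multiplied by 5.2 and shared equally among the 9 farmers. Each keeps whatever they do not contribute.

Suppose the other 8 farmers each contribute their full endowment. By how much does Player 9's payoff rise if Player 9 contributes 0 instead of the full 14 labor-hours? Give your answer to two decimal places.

5.91 labor-hours

Switching from a contribution of 14 to 0 lets Player 9 keep an extra 14 labor-hours, but lowers the canal-maintenance pool by 14, which costs Player 9 their own share of that drop: 5.2/9 × 14 = 8.09.
Net gain = 14 − 8.09 = 5.91. The private return per contributed unit (0.5778) is below 1, so free-riding is indeed the best response regardless of what the others do.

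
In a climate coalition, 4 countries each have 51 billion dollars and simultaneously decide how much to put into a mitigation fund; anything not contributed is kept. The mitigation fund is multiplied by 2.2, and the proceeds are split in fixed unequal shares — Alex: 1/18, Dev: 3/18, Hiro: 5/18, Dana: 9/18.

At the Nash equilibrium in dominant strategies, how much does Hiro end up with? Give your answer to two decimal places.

82.17 billion dollars

A player with share s gets back 2.2·s per unit contributed, so full contribution is dominant for anyone with s > 1/2.2 = 0.4545 and zero contribution is dominant for anyone below.
Dana alone (share 9/18) is above the threshold, contributing 51; the remaining 3 contribute 0. Total contributed: 51.
Hiro keeps 51 and receives 2.2 × 51 × 5/18 = 31.17 from the mitigation fund, for a payoff of 82.17.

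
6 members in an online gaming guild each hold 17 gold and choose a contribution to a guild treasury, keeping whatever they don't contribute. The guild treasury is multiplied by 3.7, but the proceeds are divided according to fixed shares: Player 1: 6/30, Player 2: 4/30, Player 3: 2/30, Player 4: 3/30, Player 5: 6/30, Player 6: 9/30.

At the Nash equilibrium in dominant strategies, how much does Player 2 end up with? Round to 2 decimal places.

25.39 gold

Each unit j contributes comes back to j as 3.7 × (j's share), so j prefers to contribute only if that share exceeds 1/3.7 = 0.2703; otherwise keeping the unit dominates.
The only share above 0.2703 is Player 6's 9/30, contributing 17; the remaining 5 contribute 0. Total contributed: 17.
Player 2 keeps 17 and receives 3.7 × 17 × 4/30 = 8.39 from the guild treasury, for a payoff of 25.39.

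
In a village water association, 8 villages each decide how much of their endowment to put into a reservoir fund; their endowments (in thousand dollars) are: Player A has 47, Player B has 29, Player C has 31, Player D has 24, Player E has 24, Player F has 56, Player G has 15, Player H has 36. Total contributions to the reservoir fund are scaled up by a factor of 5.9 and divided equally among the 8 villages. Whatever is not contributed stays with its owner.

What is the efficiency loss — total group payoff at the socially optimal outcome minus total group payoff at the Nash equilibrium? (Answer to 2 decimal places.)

1283.80 thousand dollars

The private return per contributed unit is 5.9/8 = 0.7375 < 1 for every player regardless of endowment, so the Nash equilibrium is zero contribution and the group total is Σ E_j = 47 + 29 + 31 + 24 + 24 + 56 + 15 + 36 = 262.
Each contributed unit returns 5.900 to the group, so the social optimum is full contribution by everyone: group total = 5.900 × 262 = 1545.80.
Efficiency loss = (5.900 − 1) × 262 = 1283.80.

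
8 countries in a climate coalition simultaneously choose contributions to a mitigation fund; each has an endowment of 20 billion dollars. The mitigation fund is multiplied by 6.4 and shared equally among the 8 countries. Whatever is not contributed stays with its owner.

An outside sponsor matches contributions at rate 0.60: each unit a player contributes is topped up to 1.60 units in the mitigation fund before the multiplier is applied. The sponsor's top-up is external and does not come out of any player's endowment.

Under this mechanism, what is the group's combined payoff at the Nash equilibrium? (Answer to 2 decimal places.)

1638.40 billion dollars

The effective private return per unit is now 6.4 × 1.60 / 8 = 1.2800 > 1, so every player's dominant strategy flips to full contribution.
At the Nash equilibrium everyone contributes 20. Group total payoff = 6.4 × 1.60 × 160 = 1638.40.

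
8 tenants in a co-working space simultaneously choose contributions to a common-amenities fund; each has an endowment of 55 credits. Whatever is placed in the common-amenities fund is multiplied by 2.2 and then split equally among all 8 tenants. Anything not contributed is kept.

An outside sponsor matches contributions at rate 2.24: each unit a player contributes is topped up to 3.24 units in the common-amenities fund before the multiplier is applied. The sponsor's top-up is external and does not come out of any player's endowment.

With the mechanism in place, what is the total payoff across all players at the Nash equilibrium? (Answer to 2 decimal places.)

Even with the mechanism, each unit contributed returns only 2.2 × 3.24 / 8 = 0.8910 per unit of net cost, so contributing nothing is still dominant.
At the Nash equilibrium no one contributes; group total payoff = 8 × 55 = 440.

440.00 credits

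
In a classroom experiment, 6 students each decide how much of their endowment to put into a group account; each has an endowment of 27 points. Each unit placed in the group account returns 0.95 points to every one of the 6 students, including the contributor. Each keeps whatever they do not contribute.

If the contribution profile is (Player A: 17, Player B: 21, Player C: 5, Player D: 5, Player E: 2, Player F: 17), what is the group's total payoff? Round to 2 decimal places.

476.90 points

Total contributed: 17 + 21 + 5 + 5 + 2 + 17 = 67; total kept: 6 × 27 − 67 = 95.
The group account pays out 0.95 × 6 × 67 = 381.90 in aggregate.
Group total = 95 + 381.90 = 476.90.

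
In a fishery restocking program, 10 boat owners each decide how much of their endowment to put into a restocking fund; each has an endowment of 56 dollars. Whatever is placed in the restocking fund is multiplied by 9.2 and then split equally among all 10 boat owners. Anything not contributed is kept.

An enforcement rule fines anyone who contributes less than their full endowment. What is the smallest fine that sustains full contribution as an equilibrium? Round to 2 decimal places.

Given the others contribute fully, the best deviation is to contribute 0 (any partial contribution still incurs the fine and gives up units whose private return 0.9200 is below 1).
Deviating from 56 to 0 saves 56 dollars but forfeits the deviator's share of the drop in the restocking fund: 9.2/10 × 56 = 51.52.
So the deviation gain is 56 − 51.52 = 4.48, and the fine must be at least 4.48 dollars to wipe it out.

4.48 dollars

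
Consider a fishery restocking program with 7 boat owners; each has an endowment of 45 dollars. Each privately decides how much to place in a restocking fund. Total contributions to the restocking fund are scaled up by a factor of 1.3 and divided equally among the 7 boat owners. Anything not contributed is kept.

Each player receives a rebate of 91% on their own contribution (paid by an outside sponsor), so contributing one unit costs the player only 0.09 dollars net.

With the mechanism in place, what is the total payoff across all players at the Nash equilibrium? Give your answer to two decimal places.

696.15 dollars

With the mechanism, a contributed unit returns (1.3/7) / 0.09 = 2.0635 per unit of net cost to the contributor — now above 1 — so contributing fully is weakly dominant for every player.
So the Nash equilibrium is full contribution by all 7; the group earns 7 × (45 × 0.91 + 1.3 × 45) = 696.15.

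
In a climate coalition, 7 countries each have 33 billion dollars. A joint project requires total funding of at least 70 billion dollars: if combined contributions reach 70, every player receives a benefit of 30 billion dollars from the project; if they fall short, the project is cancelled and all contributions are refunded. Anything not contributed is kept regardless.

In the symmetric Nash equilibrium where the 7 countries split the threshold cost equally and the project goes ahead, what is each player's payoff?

53 billion dollars

Equal share of the threshold: 70/7 = 10.
At this profile no one gains by cutting their contribution: any cut drops the total below 70, the project is cancelled, contributions are refunded, and the deviator ends with 33, which is less than 33 − 10 + 30 = 53. Contributing more than 10 just wastes the excess. So contributing exactly 10 is a best response.
Each player's payoff: 33 − 10 + 30 = 53.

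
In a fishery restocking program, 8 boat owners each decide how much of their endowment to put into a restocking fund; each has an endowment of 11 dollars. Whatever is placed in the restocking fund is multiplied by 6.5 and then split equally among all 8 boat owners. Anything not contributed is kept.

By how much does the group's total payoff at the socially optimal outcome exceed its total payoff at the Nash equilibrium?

Each contributed unit returns 6.5/8 = 0.8125 to its contributor — below 1 — so contributing 0 is dominant for every player. At the Nash equilibrium everyone keeps their 11, and the group total is 8 × 11 = 88.
Each contributed unit returns 6.500 to the group as a whole (0.8125 to each of 8 players), which exceeds 1, so the social optimum is full contribution: group total = 6.500 × 88 = 572.00.
Efficiency loss = 572.00 − 88 = 484.00.

484.00 dollars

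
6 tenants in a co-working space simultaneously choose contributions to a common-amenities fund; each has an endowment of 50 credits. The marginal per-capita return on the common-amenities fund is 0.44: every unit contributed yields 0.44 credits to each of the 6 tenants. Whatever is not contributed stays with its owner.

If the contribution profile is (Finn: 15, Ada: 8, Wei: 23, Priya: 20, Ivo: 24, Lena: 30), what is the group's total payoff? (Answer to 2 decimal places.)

496.80 credits

Total contributed: 15 + 8 + 23 + 20 + 24 + 30 = 120; total kept: 6 × 50 − 120 = 180.
The common-amenities fund pays out 0.44 × 6 × 120 = 316.80 in aggregate.
Group total = 180 + 316.80 = 496.80.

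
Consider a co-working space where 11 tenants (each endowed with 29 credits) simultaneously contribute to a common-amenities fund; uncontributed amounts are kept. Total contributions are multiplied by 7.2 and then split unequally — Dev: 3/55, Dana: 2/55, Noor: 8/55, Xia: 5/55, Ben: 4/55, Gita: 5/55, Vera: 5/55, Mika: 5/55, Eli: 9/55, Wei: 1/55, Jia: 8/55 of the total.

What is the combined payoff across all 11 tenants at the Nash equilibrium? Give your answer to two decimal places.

858.40 credits

Player j's private return per contributed unit is 7.2 × (j's share). Contributing is weakly dominant for j when that share is at least 1/7.2 = 0.1389, and contributing 0 is dominant otherwise.
Noor, Eli and Jia clear that bar, contributing 29 each; the remaining 8 contribute 0. Total contributed: 87.
The common-amenities fund pays out 7.2 × 87 = 626.40 in total (split across the unequal shares, but the aggregate is all that matters for the group sum).
The 8 free-riders keep 29 each, adding 232. Group total = 232 + 626.40 = 858.40.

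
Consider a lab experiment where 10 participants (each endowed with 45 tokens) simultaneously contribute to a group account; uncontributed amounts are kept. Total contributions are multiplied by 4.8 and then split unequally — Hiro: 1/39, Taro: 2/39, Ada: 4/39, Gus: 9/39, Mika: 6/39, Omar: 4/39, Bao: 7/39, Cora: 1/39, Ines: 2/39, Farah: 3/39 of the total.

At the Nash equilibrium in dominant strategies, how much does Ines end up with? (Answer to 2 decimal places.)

56.08 tokens

Player j's private return per contributed unit is 4.8 × (j's share). Contributing is weakly dominant for j when that share is at least 1/4.8 = 0.2083, and contributing 0 is dominant otherwise.
The only share above 0.2083 is Gus's 9/39, contributing 45; the remaining 9 contribute 0. Total contributed: 45.
Ines keeps 45 and receives 4.8 × 45 × 2/39 = 11.08 from the group account, for a payoff of 56.08.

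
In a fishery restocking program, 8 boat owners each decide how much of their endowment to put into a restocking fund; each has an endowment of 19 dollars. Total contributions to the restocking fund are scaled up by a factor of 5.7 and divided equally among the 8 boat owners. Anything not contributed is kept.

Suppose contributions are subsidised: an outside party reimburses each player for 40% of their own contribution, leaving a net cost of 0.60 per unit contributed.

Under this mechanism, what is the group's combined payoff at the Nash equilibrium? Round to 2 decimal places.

Under the mechanism each unit contributed yields (5.7/8) / 0.60 = 1.1875 back to its contributor per unit of net cost, which exceeds 1, making full contribution the dominant choice for everyone.
At the Nash equilibrium everyone contributes 19. Group total payoff = 8 × (19 × 0.40 + 5.7 × 19) = 927.20.

927.20 dollars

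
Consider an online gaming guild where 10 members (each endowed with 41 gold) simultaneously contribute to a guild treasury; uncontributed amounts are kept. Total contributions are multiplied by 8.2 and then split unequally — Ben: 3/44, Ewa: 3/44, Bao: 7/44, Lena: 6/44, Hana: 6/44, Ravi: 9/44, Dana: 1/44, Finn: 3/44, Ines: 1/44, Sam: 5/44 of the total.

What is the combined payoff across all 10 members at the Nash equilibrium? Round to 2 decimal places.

A player with share s gets back 8.2·s per unit contributed, so full contribution is dominant for anyone with s > 1/8.2 = 0.1220 and zero contribution is dominant for anyone below.
The shares above 0.1220 belong to Bao, Lena, Hana and Ravi, contributing 41 each; the remaining 6 contribute 0. Total contributed: 164.
The guild treasury pays out 8.2 × 164 = 1344.80 in total (split across the unequal shares, but the aggregate is all that matters for the group sum).
The 6 free-riders keep 41 each, adding 246. Group total = 246 + 1344.80 = 1590.80.

1590.80 gold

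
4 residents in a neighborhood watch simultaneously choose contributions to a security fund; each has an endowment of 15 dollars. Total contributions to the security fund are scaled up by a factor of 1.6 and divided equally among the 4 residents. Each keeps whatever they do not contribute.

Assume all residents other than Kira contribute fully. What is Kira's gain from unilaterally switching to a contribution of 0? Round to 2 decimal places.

9.00 dollars

Switching from a contribution of 15 to 0 lets Kira keep an extra 15 dollars, but lowers the security fund by 15, which costs Kira their own share of that drop: 1.6/4 × 15 = 6.00.
Net gain = 15 − 6.00 = 9.00. The private return per contributed unit (0.4000) is below 1, so free-riding is indeed the best response regardless of what the others do.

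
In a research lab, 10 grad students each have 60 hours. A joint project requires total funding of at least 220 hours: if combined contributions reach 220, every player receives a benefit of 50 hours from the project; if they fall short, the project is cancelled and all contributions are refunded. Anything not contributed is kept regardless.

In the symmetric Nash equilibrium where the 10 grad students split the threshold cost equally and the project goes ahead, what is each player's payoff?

Equal share of the threshold: 220/10 = 22.
At this profile no one gains by cutting their contribution: any cut drops the total below 220, the project is cancelled, contributions are refunded, and the deviator ends with 60, which is less than 60 − 22 + 50 = 88. Contributing more than 22 just wastes the excess. So contributing exactly 22 is a best response.
Each player's payoff: 60 − 22 + 50 = 88.

88 hours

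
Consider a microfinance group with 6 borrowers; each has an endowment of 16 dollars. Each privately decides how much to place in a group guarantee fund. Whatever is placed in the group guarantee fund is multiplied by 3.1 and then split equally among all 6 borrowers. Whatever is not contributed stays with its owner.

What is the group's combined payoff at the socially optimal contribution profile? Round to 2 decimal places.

Each contributed unit returns 3.100 to the group as a whole (0.5167 to each of 6 players), which exceeds 1, so the social optimum is full contribution: group total = 3.100 × 96 = 297.60.

297.60 dollars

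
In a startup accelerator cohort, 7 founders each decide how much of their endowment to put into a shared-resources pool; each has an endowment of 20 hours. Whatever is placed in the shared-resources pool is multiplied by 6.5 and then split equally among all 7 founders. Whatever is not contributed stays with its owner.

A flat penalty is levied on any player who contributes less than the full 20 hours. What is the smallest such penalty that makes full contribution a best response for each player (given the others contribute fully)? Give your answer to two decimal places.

1.43 hours

Given the others contribute fully, the best deviation is to contribute 0 (any partial contribution still incurs the fine and gives up units whose private return 0.9286 is below 1).
Deviating from 20 to 0 saves 20 hours but forfeits the deviator's share of the drop in the shared-resources pool: 6.5/7 × 20 = 18.57.
So the deviation gain is 20 − 18.57 = 1.43, and the fine must be at least 1.43 hours to wipe it out.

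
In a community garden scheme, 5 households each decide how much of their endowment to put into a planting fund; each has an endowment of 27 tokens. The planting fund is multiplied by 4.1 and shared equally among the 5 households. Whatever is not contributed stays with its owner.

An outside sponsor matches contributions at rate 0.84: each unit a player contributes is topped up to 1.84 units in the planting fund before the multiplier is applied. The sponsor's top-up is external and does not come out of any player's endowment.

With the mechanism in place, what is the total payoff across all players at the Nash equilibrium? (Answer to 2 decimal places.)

1018.44 tokens

Under the mechanism each unit contributed yields 4.1 × 1.84 / 5 = 1.5088 back to its contributor per unit of net cost, which exceeds 1, making full contribution the dominant choice for everyone.
At the Nash equilibrium everyone contributes 27. Group total payoff = 4.1 × 1.84 × 135 = 1018.44.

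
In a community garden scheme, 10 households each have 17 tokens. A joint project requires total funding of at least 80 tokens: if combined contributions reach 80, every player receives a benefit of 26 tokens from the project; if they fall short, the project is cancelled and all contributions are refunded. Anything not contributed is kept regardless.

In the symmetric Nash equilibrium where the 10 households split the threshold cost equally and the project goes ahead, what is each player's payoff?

35 tokens

Equal share of the threshold: 80/10 = 8.
At this profile no one gains by cutting their contribution: any cut drops the total below 80, the project is cancelled, contributions are refunded, and the deviator ends with 17, which is less than 17 − 8 + 26 = 35. Contributing more than 8 just wastes the excess. So contributing exactly 8 is a best response.
Each player's payoff: 17 − 8 + 26 = 35.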